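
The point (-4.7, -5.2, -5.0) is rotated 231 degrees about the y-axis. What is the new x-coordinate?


Rotation about y-axis: x' = x*cos(theta) + z*sin(theta)
= -4.7 * -0.6293 + -5.0 * -0.7771
= 6.8435


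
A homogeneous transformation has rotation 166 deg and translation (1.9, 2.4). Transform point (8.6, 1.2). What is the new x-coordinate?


x' = cos(theta)*px - sin(theta)*py + tx
= -0.9703*8.6 - 0.2419*1.2 + 1.9
= -6.7348


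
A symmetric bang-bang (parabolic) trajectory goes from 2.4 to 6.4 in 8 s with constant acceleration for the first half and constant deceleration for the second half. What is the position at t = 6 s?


Symmetric rest-to-rest: each phase covers (pf-p0)/2 in time T/2. 0.5*a*(T/2)^2 = (pf-p0)/2 => a = 4*(pf-p0)/T^2
a = 4*(6.4-2.4)/8^2 = 0.25
t = 6 is in the deceleration phase (t > T/2).
p = pf - 0.5*a*(T-t)^2 = 6.4 - 0.5*0.25*2^2
= 5.9


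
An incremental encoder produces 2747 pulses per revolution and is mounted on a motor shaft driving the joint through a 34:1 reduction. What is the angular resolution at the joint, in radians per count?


counts per rev = 2747
effective counts at joint = 2747 * 34 = 93398
resolution = 2*pi / 93398
= 6.7273e-05 rad/count


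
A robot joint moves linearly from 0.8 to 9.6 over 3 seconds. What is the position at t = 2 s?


s = t/T = 2/3 = 0.6667
p(t) = p0 + (pf-p0)*s
= 0.8 + (9.6 - 0.8) * 0.6667
= 6.6667


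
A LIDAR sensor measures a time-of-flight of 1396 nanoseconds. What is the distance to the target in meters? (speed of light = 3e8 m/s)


tof = 1396 ns = 1.396e-06 s
dist = c * tof / 2
= 3e8 * 1.396e-06 / 2
= 209.4 m


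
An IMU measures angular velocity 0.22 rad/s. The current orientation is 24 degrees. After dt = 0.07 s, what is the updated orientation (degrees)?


delta_theta = w * dt = 0.22 * 0.07 = 0.0154 rad
= 0.8824 deg
theta_new = 24 + 0.8824 = 24.8824 deg


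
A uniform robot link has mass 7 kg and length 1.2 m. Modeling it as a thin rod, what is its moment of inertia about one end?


I = (1/3) * m * L^2
= (1/3) * 7 * 1.2^2
= 0.333333 * 7 * 1.44
= 3.36 kg*m^2


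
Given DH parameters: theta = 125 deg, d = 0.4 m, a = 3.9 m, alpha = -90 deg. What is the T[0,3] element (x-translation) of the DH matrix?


T[0,3] = a * cos(theta)
= 3.9 * cos(125 deg)
= 3.9 * -0.5736
= -2.2369


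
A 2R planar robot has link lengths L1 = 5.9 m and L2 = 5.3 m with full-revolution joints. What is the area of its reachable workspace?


r_max = L1 + L2 = 11.2 m
r_min = |L1 - L2| = 0.6 m
Area = pi*(r_max^2 - r_min^2)
= pi*(125.44 - 0.36)
= pi * 125.08
= 392.9504 m^2


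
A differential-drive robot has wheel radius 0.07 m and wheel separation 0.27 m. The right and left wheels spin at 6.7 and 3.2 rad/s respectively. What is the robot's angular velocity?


vR = r*wR = 0.07*6.7 = 0.469 m/s
vL = r*wL = 0.07*3.2 = 0.224 m/s
v = (vR+vL)/2 = 0.3465 m/s
omega = (vR-vL)/L = 0.9074 rad/s
angular velocity = 0.9074 rad/s


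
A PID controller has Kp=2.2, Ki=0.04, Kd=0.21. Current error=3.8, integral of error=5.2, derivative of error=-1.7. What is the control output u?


u = Kp*e + Ki*int(e) + Kd*de/dt
= 2.2*3.8 + 0.04*5.2 + 0.21*(-1.7)
= 8.36 + 0.208 + -0.357
= 8.211


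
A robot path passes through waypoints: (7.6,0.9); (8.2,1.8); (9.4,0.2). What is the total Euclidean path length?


Segment lengths:
  seg1 = sqrt((0.6)^2 + (0.9)^2) = 1.0817
  seg2 = sqrt((1.2)^2 + (-1.6)^2) = 2.0
Total = 3.0817


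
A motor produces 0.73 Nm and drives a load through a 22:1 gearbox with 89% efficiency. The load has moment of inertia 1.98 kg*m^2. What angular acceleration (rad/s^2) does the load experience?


tau_out = tau_motor * N * eta
= 0.73 * 22 * 0.89 = 14.2934 Nm
alpha = tau_out / I = 14.2934 / 1.98
= 7.2189 rad/s^2


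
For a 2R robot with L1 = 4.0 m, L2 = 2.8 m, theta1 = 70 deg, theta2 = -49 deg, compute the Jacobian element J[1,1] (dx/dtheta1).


J[1,1] = -L1*sin(t1) - L2*sin(t1+t2)
= -4.0*sin(70) - 2.8*sin(21)
= -4.7622


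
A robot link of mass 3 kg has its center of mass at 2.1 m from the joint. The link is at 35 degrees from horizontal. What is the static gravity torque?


tau = m*g*L*cos(angle)
= 3 * 9.81 * 2.1 * cos(35 deg)
= 3 * 9.81 * 2.1 * 0.8192
= 50.6261 Nm


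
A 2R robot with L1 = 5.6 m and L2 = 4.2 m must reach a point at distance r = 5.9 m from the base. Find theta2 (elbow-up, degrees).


cos(theta2) = (r^2 - L1^2 - L2^2) / (2*L1*L2)
cos(theta2) = (34.81 - 31.36 - 17.64) / 47.04
cos(theta2) = -0.301658
theta2 = 107.5572 degrees


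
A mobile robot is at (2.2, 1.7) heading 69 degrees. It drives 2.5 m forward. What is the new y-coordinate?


y_new = y0 + d*sin(theta)
= 1.7 + 2.5*sin(69)
= 1.7 + 2.334
= 4.034


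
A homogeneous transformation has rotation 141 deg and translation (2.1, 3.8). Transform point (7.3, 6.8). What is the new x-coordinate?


x' = cos(theta)*px - sin(theta)*py + tx
= -0.7771*7.3 - 0.6293*6.8 + 2.1
= -7.8525


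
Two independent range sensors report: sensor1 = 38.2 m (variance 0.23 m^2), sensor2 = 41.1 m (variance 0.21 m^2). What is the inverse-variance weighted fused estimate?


w1 = (1/var1) / (1/var1 + 1/var2)
   = 4.3478 / (4.3478 + 4.7619) = 0.4773
w2 = 1 - w1 = 0.5227
fused = w1*s1 + w2*s2 = 18.2318 + 21.4841
= 39.7159 m


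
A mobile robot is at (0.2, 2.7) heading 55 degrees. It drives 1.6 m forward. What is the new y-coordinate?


y_new = y0 + d*sin(theta)
= 2.7 + 1.6*sin(55)
= 2.7 + 1.3106
= 4.0106


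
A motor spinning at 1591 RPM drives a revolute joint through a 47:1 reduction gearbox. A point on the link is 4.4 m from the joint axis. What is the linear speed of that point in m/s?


omega_motor = 1591 * 2*pi/60 = 166.6091 rad/s
omega_joint = omega_motor / 47 = 3.5449 rad/s
v = omega_joint * r = 3.5449 * 4.4
= 15.5975 m/s


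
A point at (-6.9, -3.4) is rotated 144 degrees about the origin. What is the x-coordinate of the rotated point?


x' = x*cos(theta) - y*sin(theta)
cos(144 deg) = -0.809, sin(144 deg) = 0.5878
x' = -6.9 * -0.809 - -3.4 * 0.5878
= 5.5822 - -1.9985
= 7.5807


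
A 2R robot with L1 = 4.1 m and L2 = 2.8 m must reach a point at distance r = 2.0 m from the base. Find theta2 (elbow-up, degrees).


cos(theta2) = (r^2 - L1^2 - L2^2) / (2*L1*L2)
cos(theta2) = (4.0 - 16.81 - 7.84) / 22.96
cos(theta2) = -0.89939
theta2 = 154.078 degrees


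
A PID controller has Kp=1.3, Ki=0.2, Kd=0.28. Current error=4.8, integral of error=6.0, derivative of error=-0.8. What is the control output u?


u = Kp*e + Ki*int(e) + Kd*de/dt
= 1.3*4.8 + 0.2*6.0 + 0.28*(-0.8)
= 6.24 + 1.2 + -0.224
= 7.216


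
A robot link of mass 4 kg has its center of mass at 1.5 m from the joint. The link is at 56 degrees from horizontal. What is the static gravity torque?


tau = m*g*L*cos(angle)
= 4 * 9.81 * 1.5 * cos(56 deg)
= 4 * 9.81 * 1.5 * 0.5592
= 32.9141 Nm


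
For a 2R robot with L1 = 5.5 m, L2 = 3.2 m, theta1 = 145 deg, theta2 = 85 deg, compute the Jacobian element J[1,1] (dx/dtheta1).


J[1,1] = -L1*sin(t1) - L2*sin(t1+t2)
= -5.5*sin(145) - 3.2*sin(230)
= -0.7033


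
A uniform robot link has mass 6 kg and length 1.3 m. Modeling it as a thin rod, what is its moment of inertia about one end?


I = (1/3) * m * L^2
= (1/3) * 6 * 1.3^2
= 0.333333 * 6 * 1.69
= 3.38 kg*m^2


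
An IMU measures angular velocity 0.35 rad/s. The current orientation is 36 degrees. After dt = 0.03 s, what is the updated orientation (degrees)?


delta_theta = w * dt = 0.35 * 0.03 = 0.0105 rad
= 0.6016 deg
theta_new = 36 + 0.6016 = 36.6016 deg


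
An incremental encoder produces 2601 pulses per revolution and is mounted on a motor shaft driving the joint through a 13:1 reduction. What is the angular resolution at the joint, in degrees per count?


counts per rev = 2601
effective counts at joint = 2601 * 13 = 33813
resolution = 360 / 33813
= 0.0106 deg/count


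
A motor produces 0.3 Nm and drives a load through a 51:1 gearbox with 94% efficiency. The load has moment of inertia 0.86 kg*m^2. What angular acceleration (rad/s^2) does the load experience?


tau_out = tau_motor * N * eta
= 0.3 * 51 * 0.94 = 14.382 Nm
alpha = tau_out / I = 14.382 / 0.86
= 16.7233 rad/s^2


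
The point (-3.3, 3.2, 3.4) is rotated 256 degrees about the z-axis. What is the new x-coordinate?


Rotation about z-axis: x' = x*cos(theta) - y*sin(theta)
= -3.3 * -0.2419 - 3.2 * -0.9703
= 3.9033


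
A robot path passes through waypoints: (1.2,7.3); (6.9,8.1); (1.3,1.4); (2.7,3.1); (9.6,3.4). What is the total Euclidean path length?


Segment lengths:
  seg1 = sqrt((5.7)^2 + (0.8)^2) = 5.7559
  seg2 = sqrt((-5.6)^2 + (-6.7)^2) = 8.7321
  seg3 = sqrt((1.4)^2 + (1.7)^2) = 2.2023
  seg4 = sqrt((6.9)^2 + (0.3)^2) = 6.9065
Total = 23.5968


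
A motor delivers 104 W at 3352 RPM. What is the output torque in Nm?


omega = 3352 * 2*pi/60 = 351.0206 rad/s
tau = P / omega = 104 / 351.0206
= 0.2963 Nm


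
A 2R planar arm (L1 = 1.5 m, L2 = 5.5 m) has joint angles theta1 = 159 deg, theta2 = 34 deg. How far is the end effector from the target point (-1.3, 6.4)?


End effector via forward kinematics:
x = L1*cos(t1) + L2*cos(t1+t2) = -6.7594
y = L1*sin(t1) + L2*sin(t1+t2) = -0.6997
Distance to target:
d = sqrt((-1.3 - -6.7594)^2 + (6.4 - -0.6997)^2)
= sqrt(29.8051 + 50.4054)
= 8.956 m


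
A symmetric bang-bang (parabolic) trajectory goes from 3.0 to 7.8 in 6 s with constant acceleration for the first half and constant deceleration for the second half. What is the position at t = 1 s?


Symmetric rest-to-rest: each phase covers (pf-p0)/2 in time T/2. 0.5*a*(T/2)^2 = (pf-p0)/2 => a = 4*(pf-p0)/T^2
a = 4*(7.8-3.0)/6^2 = 0.5333
t = 1 is in the acceleration phase (t <= T/2).
p = p0 + 0.5*a*t^2 = 3.0 + 0.5*0.5333*1^2
= 3.2667


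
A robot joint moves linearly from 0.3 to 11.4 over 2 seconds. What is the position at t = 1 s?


s = t/T = 1/2 = 0.5
p(t) = p0 + (pf-p0)*s
= 0.3 + (11.4 - 0.3) * 0.5
= 5.85


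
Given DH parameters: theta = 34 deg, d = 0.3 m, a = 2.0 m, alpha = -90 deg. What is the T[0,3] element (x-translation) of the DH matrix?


T[0,3] = a * cos(theta)
= 2.0 * cos(34 deg)
= 2.0 * 0.829
= 1.6581


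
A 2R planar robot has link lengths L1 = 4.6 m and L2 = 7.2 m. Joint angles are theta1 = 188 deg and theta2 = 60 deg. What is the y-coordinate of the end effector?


Convert angles to radians: theta1 = 3.2812, theta2 = 1.0472
y = L1*sin(theta1) + L2*sin(theta1+theta2)
y = -0.6402 + -6.6757
y = -7.3159


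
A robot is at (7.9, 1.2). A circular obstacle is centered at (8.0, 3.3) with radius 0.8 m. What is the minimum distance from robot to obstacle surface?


center_dist = sqrt((7.9-8.0)^2 + (1.2-3.3)^2)
= sqrt(0.01 + 4.41)
= 2.1024
min_dist = center_dist - radius = 2.1024 - 0.8 = 1.3024 m


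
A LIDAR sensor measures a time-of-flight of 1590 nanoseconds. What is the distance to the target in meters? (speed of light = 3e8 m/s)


tof = 1590 ns = 1.59e-06 s
dist = c * tof / 2
= 3e8 * 1.59e-06 / 2
= 238.5 m


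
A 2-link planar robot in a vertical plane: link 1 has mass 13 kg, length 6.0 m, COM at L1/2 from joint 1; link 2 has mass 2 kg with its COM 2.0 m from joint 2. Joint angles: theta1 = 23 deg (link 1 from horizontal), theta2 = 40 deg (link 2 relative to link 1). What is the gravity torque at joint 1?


Horizontal distance from joint 1 to link-1 COM:
  x_c1 = (L1/2)*cos(t1) = 3.0 * 0.9205 = 2.7615 m
Horizontal distance from joint 1 to link-2 COM:
  x_c2 = L1*cos(t1) + Lc2*cos(t1+t2)
       = 6.0*0.9205 + 2.0*0.454 = 6.431 m
tau1 = m1*g*x_c1 + m2*g*x_c2
     = 13*9.81*2.7615 + 2*9.81*6.431
     = 352.176 + 126.1764
     = 478.3524 Nm


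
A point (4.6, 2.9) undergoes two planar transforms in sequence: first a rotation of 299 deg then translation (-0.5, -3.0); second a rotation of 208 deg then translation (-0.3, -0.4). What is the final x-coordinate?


After transform 1:
x1 = cos(299)*4.6 - sin(299)*2.9 + -0.5 = 4.2665
y1 = sin(299)*4.6 + cos(299)*2.9 + -3.0 = -5.6173
After transform 2:
x2 = cos(208)*4.2665 - sin(208)*-5.6173 + -0.3
= -6.7043


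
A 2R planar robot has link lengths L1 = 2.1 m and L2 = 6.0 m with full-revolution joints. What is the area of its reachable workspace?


r_max = L1 + L2 = 8.1 m
r_min = |L1 - L2| = 3.9 m
Area = pi*(r_max^2 - r_min^2)
= pi*(65.61 - 15.21)
= pi * 50.4
= 158.3363 m^2


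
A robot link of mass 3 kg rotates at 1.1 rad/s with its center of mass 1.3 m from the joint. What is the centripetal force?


F = m * omega^2 * r
= 3 * 1.1^2 * 1.3
= 3 * 1.21 * 1.3
= 4.719 N


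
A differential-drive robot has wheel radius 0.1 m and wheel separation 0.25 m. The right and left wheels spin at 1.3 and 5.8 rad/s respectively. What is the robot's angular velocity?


vR = r*wR = 0.1*1.3 = 0.13 m/s
vL = r*wL = 0.1*5.8 = 0.58 m/s
v = (vR+vL)/2 = 0.355 m/s
omega = (vR-vL)/L = -1.8 rad/s
angular velocity = -1.8 rad/s


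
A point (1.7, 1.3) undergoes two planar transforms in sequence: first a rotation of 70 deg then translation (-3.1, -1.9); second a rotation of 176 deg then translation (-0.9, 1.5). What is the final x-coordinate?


After transform 1:
x1 = cos(70)*1.7 - sin(70)*1.3 + -3.1 = -3.7402
y1 = sin(70)*1.7 + cos(70)*1.3 + -1.9 = 0.1421
After transform 2:
x2 = cos(176)*-3.7402 - sin(176)*0.1421 + -0.9
= 2.8211


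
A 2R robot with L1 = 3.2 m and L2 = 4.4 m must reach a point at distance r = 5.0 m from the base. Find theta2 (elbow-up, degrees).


cos(theta2) = (r^2 - L1^2 - L2^2) / (2*L1*L2)
cos(theta2) = (25.0 - 10.24 - 19.36) / 28.16
cos(theta2) = -0.163352
theta2 = 99.4015 degrees


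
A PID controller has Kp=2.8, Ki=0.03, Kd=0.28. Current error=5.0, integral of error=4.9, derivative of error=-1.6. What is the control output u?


u = Kp*e + Ki*int(e) + Kd*de/dt
= 2.8*5.0 + 0.03*4.9 + 0.28*(-1.6)
= 14.0 + 0.147 + -0.448
= 13.699


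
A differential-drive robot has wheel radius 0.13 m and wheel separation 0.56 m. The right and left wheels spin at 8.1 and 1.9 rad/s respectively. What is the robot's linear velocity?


vR = r*wR = 0.13*8.1 = 1.053 m/s
vL = r*wL = 0.13*1.9 = 0.247 m/s
v = (vR+vL)/2 = 0.65 m/s
omega = (vR-vL)/L = 1.4393 rad/s
linear velocity = 0.65 m/s


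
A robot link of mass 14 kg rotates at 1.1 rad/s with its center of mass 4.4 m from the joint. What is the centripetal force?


F = m * omega^2 * r
= 14 * 1.1^2 * 4.4
= 14 * 1.21 * 4.4
= 74.536 N


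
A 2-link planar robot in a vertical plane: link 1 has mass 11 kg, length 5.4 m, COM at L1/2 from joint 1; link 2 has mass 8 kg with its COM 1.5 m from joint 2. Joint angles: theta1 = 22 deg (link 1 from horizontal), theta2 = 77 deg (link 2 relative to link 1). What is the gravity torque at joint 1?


Horizontal distance from joint 1 to link-1 COM:
  x_c1 = (L1/2)*cos(t1) = 2.7 * 0.9272 = 2.5034 m
Horizontal distance from joint 1 to link-2 COM:
  x_c2 = L1*cos(t1) + Lc2*cos(t1+t2)
       = 5.4*0.9272 + 1.5*-0.1564 = 4.7721 m
tau1 = m1*g*x_c1 + m2*g*x_c2
     = 11*9.81*2.5034 + 8*9.81*4.7721
     = 270.1415 + 374.5176
     = 644.6591 Nm


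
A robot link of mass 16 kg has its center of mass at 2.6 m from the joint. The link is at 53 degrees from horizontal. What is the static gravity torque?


tau = m*g*L*cos(angle)
= 16 * 9.81 * 2.6 * cos(53 deg)
= 16 * 9.81 * 2.6 * 0.6018
= 245.5983 Nm


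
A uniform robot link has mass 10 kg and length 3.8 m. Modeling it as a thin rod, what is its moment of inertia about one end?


I = (1/3) * m * L^2
= (1/3) * 10 * 3.8^2
= 0.333333 * 10 * 14.44
= 48.1333 kg*m^2


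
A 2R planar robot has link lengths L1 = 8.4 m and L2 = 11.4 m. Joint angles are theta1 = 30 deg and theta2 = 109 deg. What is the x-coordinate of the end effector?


Convert angles to radians: theta1 = 0.5236, theta2 = 1.9024
x = L1*cos(theta1) + L2*cos(theta1+theta2)
x = 7.2746 + -8.6037
x = -1.3291


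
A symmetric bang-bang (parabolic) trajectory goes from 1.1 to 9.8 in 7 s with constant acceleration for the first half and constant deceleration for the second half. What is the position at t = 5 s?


Symmetric rest-to-rest: each phase covers (pf-p0)/2 in time T/2. 0.5*a*(T/2)^2 = (pf-p0)/2 => a = 4*(pf-p0)/T^2
a = 4*(9.8-1.1)/7^2 = 0.7102
t = 5 is in the deceleration phase (t > T/2).
p = pf - 0.5*a*(T-t)^2 = 9.8 - 0.5*0.7102*2^2
= 8.3796


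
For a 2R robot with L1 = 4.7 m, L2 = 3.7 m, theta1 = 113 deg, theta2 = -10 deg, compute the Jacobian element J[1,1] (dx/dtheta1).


J[1,1] = -L1*sin(t1) - L2*sin(t1+t2)
= -4.7*sin(113) - 3.7*sin(103)
= -7.9315


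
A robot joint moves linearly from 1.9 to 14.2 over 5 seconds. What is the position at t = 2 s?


s = t/T = 2/5 = 0.4
p(t) = p0 + (pf-p0)*s
= 1.9 + (14.2 - 1.9) * 0.4
= 6.82


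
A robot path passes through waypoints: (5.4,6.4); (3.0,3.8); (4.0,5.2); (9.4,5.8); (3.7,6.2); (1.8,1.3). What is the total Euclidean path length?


Segment lengths:
  seg1 = sqrt((-2.4)^2 + (-2.6)^2) = 3.5384
  seg2 = sqrt((1.0)^2 + (1.4)^2) = 1.7205
  seg3 = sqrt((5.4)^2 + (0.6)^2) = 5.4332
  seg4 = sqrt((-5.7)^2 + (0.4)^2) = 5.714
  seg5 = sqrt((-1.9)^2 + (-4.9)^2) = 5.2555
Total = 21.6615


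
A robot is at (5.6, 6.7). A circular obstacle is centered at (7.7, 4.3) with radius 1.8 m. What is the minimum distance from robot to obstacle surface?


center_dist = sqrt((5.6-7.7)^2 + (6.7-4.3)^2)
= sqrt(4.41 + 5.76)
= 3.189
min_dist = center_dist - radius = 3.189 - 1.8 = 1.389 m


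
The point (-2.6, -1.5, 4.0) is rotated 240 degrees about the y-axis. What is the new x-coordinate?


Rotation about y-axis: x' = x*cos(theta) + z*sin(theta)
= -2.6 * -0.5 + 4.0 * -0.866
= -2.1641


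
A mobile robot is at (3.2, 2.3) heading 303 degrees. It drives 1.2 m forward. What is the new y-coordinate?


y_new = y0 + d*sin(theta)
= 2.3 + 1.2*sin(303)
= 2.3 + -1.0064
= 1.2936


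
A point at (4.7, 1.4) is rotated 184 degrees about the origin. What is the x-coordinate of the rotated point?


x' = x*cos(theta) - y*sin(theta)
cos(184 deg) = -0.9976, sin(184 deg) = -0.0698
x' = 4.7 * -0.9976 - 1.4 * -0.0698
= -4.6886 - -0.0977
= -4.5909


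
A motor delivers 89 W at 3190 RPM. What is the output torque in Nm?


omega = 3190 * 2*pi/60 = 334.056 rad/s
tau = P / omega = 89 / 334.056
= 0.2664 Nm


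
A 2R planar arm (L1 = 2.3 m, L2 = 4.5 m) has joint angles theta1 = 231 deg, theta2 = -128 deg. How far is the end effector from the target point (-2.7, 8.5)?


End effector via forward kinematics:
x = L1*cos(t1) + L2*cos(t1+t2) = -2.4597
y = L1*sin(t1) + L2*sin(t1+t2) = 2.5972
Distance to target:
d = sqrt((-2.7 - -2.4597)^2 + (8.5 - 2.5972)^2)
= sqrt(0.0577 + 34.8427)
= 5.9077 m


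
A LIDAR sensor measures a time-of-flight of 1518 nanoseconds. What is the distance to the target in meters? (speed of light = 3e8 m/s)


tof = 1518 ns = 1.518e-06 s
dist = c * tof / 2
= 3e8 * 1.518e-06 / 2
= 227.7 m


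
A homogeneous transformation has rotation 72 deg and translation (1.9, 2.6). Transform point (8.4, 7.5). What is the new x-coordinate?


x' = cos(theta)*px - sin(theta)*py + tx
= 0.309*8.4 - 0.9511*7.5 + 1.9
= -2.6372


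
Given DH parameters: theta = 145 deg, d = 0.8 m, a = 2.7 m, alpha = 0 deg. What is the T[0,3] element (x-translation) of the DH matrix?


T[0,3] = a * cos(theta)
= 2.7 * cos(145 deg)
= 2.7 * -0.8192
= -2.2117


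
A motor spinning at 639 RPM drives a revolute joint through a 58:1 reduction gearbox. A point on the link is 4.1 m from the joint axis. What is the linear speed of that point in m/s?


omega_motor = 639 * 2*pi/60 = 66.9159 rad/s
omega_joint = omega_motor / 58 = 1.1537 rad/s
v = omega_joint * r = 1.1537 * 4.1
= 4.7303 m/s


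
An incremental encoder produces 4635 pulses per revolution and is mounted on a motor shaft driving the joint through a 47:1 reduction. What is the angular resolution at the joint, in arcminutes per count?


counts per rev = 4635
effective counts at joint = 4635 * 47 = 217845
resolution = 360*60 / 217845
= 0.0992 arcmin/count


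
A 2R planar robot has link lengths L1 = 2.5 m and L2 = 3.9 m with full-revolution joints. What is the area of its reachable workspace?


r_max = L1 + L2 = 6.4 m
r_min = |L1 - L2| = 1.4 m
Area = pi*(r_max^2 - r_min^2)
= pi*(40.96 - 1.96)
= pi * 39.0
= 122.5221 m^2


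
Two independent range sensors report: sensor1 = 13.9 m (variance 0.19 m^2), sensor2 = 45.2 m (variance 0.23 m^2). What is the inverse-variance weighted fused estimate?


w1 = (1/var1) / (1/var1 + 1/var2)
   = 5.2632 / (5.2632 + 4.3478) = 0.5476
w2 = 1 - w1 = 0.4524
fused = w1*s1 + w2*s2 = 7.6119 + 20.4476
= 28.0595 m


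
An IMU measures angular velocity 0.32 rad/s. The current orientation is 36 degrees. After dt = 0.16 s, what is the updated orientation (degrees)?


delta_theta = w * dt = 0.32 * 0.16 = 0.0512 rad
= 2.9335 deg
theta_new = 36 + 2.9335 = 38.9335 deg


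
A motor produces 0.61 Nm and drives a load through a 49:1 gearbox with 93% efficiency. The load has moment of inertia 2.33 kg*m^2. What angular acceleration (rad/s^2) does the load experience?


tau_out = tau_motor * N * eta
= 0.61 * 49 * 0.93 = 27.7977 Nm
alpha = tau_out / I = 27.7977 / 2.33
= 11.9303 rad/s^2


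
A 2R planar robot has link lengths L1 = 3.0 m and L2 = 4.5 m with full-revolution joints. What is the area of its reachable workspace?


r_max = L1 + L2 = 7.5 m
r_min = |L1 - L2| = 1.5 m
Area = pi*(r_max^2 - r_min^2)
= pi*(56.25 - 2.25)
= pi * 54.0
= 169.646 m^2


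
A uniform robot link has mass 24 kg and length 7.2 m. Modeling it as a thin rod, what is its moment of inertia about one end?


I = (1/3) * m * L^2
= (1/3) * 24 * 7.2^2
= 0.333333 * 24 * 51.84
= 414.72 kg*m^2


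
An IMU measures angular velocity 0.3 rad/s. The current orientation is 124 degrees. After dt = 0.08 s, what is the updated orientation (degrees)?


delta_theta = w * dt = 0.3 * 0.08 = 0.024 rad
= 1.3751 deg
theta_new = 124 + 1.3751 = 125.3751 deg


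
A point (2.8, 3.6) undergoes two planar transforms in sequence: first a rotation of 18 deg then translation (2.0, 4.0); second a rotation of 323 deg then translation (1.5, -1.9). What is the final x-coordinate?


After transform 1:
x1 = cos(18)*2.8 - sin(18)*3.6 + 2.0 = 3.5505
y1 = sin(18)*2.8 + cos(18)*3.6 + 4.0 = 8.2891
After transform 2:
x2 = cos(323)*3.5505 - sin(323)*8.2891 + 1.5
= 9.324


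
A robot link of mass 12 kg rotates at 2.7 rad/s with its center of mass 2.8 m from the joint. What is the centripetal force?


F = m * omega^2 * r
= 12 * 2.7^2 * 2.8
= 12 * 7.29 * 2.8
= 244.944 N


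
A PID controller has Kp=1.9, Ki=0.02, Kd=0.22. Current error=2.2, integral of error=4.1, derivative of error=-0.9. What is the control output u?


u = Kp*e + Ki*int(e) + Kd*de/dt
= 1.9*2.2 + 0.02*4.1 + 0.22*(-0.9)
= 4.18 + 0.082 + -0.198
= 4.064


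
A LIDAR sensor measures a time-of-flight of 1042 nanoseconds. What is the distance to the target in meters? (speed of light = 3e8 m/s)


tof = 1042 ns = 1.042e-06 s
dist = c * tof / 2
= 3e8 * 1.042e-06 / 2
= 156.3 m


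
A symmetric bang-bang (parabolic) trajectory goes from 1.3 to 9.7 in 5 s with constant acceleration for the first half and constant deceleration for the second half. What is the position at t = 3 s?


Symmetric rest-to-rest: each phase covers (pf-p0)/2 in time T/2. 0.5*a*(T/2)^2 = (pf-p0)/2 => a = 4*(pf-p0)/T^2
a = 4*(9.7-1.3)/5^2 = 1.344
t = 3 is in the deceleration phase (t > T/2).
p = pf - 0.5*a*(T-t)^2 = 9.7 - 0.5*1.344*2^2
= 7.012


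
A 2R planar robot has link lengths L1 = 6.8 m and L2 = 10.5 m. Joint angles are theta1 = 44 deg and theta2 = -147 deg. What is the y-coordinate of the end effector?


Convert angles to radians: theta1 = 0.7679, theta2 = -2.5656
y = L1*sin(theta1) + L2*sin(theta1+theta2)
y = 4.7237 + -10.2309
y = -5.5072


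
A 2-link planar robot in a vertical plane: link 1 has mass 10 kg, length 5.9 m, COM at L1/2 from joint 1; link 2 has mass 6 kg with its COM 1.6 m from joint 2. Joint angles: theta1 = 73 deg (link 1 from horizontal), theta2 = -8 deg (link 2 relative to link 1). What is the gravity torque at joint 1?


Horizontal distance from joint 1 to link-1 COM:
  x_c1 = (L1/2)*cos(t1) = 2.95 * 0.2924 = 0.8625 m
Horizontal distance from joint 1 to link-2 COM:
  x_c2 = L1*cos(t1) + Lc2*cos(t1+t2)
       = 5.9*0.2924 + 1.6*0.4226 = 2.4012 m
tau1 = m1*g*x_c1 + m2*g*x_c2
     = 10*9.81*0.8625 + 6*9.81*2.4012
     = 84.6109 + 141.3336
     = 225.9445 Nm


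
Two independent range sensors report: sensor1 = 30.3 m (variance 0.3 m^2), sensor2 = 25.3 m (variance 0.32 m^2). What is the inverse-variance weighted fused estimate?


w1 = (1/var1) / (1/var1 + 1/var2)
   = 3.3333 / (3.3333 + 3.125) = 0.5161
w2 = 1 - w1 = 0.4839
fused = w1*s1 + w2*s2 = 15.6387 + 12.2419
= 27.8806 m


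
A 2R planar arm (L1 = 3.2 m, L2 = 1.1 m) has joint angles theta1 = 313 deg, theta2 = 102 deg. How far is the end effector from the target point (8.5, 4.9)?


End effector via forward kinematics:
x = L1*cos(t1) + L2*cos(t1+t2) = 2.8133
y = L1*sin(t1) + L2*sin(t1+t2) = -1.4393
Distance to target:
d = sqrt((8.5 - 2.8133)^2 + (4.9 - -1.4393)^2)
= sqrt(32.3382 + 40.1863)
= 8.5161 m


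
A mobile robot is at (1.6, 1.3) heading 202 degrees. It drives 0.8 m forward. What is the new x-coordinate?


x_new = x0 + d*cos(theta)
= 1.6 + 0.8*cos(202)
= 1.6 + -0.7417
= 0.8583


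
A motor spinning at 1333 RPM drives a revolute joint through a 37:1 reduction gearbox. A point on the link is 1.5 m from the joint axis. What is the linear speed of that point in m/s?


omega_motor = 1333 * 2*pi/60 = 139.5914 rad/s
omega_joint = omega_motor / 37 = 3.7727 rad/s
v = omega_joint * r = 3.7727 * 1.5
= 5.6591 m/s


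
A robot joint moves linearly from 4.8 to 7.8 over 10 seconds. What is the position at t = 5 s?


s = t/T = 5/10 = 0.5
p(t) = p0 + (pf-p0)*s
= 4.8 + (7.8 - 4.8) * 0.5
= 6.3


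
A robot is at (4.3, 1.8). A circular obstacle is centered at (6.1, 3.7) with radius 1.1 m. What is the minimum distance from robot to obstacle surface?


center_dist = sqrt((4.3-6.1)^2 + (1.8-3.7)^2)
= sqrt(3.24 + 3.61)
= 2.6173
min_dist = center_dist - radius = 2.6173 - 1.1 = 1.5173 m


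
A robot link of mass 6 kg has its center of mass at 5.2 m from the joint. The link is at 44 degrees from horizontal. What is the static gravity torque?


tau = m*g*L*cos(angle)
= 6 * 9.81 * 5.2 * cos(44 deg)
= 6 * 9.81 * 5.2 * 0.7193
= 220.1698 Nm


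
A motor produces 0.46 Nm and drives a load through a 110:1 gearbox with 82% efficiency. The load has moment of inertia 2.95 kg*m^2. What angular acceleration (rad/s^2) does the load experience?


tau_out = tau_motor * N * eta
= 0.46 * 110 * 0.82 = 41.492 Nm
alpha = tau_out / I = 41.492 / 2.95
= 14.0651 rad/s^2


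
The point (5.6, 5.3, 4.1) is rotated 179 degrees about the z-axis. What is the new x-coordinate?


Rotation about z-axis: x' = x*cos(theta) - y*sin(theta)
= 5.6 * -0.9998 - 5.3 * 0.0175
= -5.6916


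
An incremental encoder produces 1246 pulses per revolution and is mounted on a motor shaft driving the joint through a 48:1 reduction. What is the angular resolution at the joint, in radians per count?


counts per rev = 1246
effective counts at joint = 1246 * 48 = 59808
resolution = 2*pi / 59808
= 1.0506e-04 rad/count


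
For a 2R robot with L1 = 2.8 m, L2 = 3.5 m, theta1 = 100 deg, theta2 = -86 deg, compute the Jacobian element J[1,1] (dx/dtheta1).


J[1,1] = -L1*sin(t1) - L2*sin(t1+t2)
= -2.8*sin(100) - 3.5*sin(14)
= -3.6042


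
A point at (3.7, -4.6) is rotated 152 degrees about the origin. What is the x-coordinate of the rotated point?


x' = x*cos(theta) - y*sin(theta)
cos(152 deg) = -0.8829, sin(152 deg) = 0.4695
x' = 3.7 * -0.8829 - -4.6 * 0.4695
= -3.2669 - -2.1596
= -1.1073


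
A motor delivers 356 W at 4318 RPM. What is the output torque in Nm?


omega = 4318 * 2*pi/60 = 452.1799 rad/s
tau = P / omega = 356 / 452.1799
= 0.7873 Nm


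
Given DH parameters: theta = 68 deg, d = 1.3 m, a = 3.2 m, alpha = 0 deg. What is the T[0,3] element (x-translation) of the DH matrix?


T[0,3] = a * cos(theta)
= 3.2 * cos(68 deg)
= 3.2 * 0.3746
= 1.1987


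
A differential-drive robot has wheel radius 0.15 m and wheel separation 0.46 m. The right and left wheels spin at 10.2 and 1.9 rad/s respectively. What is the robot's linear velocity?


vR = r*wR = 0.15*10.2 = 1.53 m/s
vL = r*wL = 0.15*1.9 = 0.285 m/s
v = (vR+vL)/2 = 0.9075 m/s
omega = (vR-vL)/L = 2.7065 rad/s
linear velocity = 0.9075 m/s


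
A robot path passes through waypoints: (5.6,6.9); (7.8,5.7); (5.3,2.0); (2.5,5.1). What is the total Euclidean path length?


Segment lengths:
  seg1 = sqrt((2.2)^2 + (-1.2)^2) = 2.506
  seg2 = sqrt((-2.5)^2 + (-3.7)^2) = 4.4654
  seg3 = sqrt((-2.8)^2 + (3.1)^2) = 4.1773
Total = 11.1487


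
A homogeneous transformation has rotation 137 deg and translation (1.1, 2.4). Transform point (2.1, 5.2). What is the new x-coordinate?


x' = cos(theta)*px - sin(theta)*py + tx
= -0.7314*2.1 - 0.682*5.2 + 1.1
= -3.9822


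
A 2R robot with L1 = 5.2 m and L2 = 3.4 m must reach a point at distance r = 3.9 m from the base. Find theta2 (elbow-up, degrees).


cos(theta2) = (r^2 - L1^2 - L2^2) / (2*L1*L2)
cos(theta2) = (15.21 - 27.04 - 11.56) / 35.36
cos(theta2) = -0.661482
theta2 = 131.413 degrees


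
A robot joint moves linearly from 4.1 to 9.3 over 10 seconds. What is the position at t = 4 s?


s = t/T = 4/10 = 0.4
p(t) = p0 + (pf-p0)*s
= 4.1 + (9.3 - 4.1) * 0.4
= 6.18


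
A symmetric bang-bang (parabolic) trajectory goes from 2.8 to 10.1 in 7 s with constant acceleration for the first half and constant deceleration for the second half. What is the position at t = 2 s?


Symmetric rest-to-rest: each phase covers (pf-p0)/2 in time T/2. 0.5*a*(T/2)^2 = (pf-p0)/2 => a = 4*(pf-p0)/T^2
a = 4*(10.1-2.8)/7^2 = 0.5959
t = 2 is in the acceleration phase (t <= T/2).
p = p0 + 0.5*a*t^2 = 2.8 + 0.5*0.5959*2^2
= 3.9918


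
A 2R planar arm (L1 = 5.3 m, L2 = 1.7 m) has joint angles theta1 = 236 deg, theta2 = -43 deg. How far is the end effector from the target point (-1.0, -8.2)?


End effector via forward kinematics:
x = L1*cos(t1) + L2*cos(t1+t2) = -4.6202
y = L1*sin(t1) + L2*sin(t1+t2) = -4.7763
Distance to target:
d = sqrt((-1.0 - -4.6202)^2 + (-8.2 - -4.7763)^2)
= sqrt(13.1055 + 11.7216)
= 4.9827 m


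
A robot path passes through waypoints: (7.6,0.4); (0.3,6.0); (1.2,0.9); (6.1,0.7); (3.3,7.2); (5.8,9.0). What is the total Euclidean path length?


Segment lengths:
  seg1 = sqrt((-7.3)^2 + (5.6)^2) = 9.2005
  seg2 = sqrt((0.9)^2 + (-5.1)^2) = 5.1788
  seg3 = sqrt((4.9)^2 + (-0.2)^2) = 4.9041
  seg4 = sqrt((-2.8)^2 + (6.5)^2) = 7.0774
  seg5 = sqrt((2.5)^2 + (1.8)^2) = 3.0806
Total = 29.4414


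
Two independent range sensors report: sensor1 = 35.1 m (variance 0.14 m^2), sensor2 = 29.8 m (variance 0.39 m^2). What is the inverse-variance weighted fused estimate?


w1 = (1/var1) / (1/var1 + 1/var2)
   = 7.1429 / (7.1429 + 2.5641) = 0.7358
w2 = 1 - w1 = 0.2642
fused = w1*s1 + w2*s2 = 25.8283 + 7.8717
= 33.7 m


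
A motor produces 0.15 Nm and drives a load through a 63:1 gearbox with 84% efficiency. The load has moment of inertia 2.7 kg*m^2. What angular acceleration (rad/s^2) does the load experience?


tau_out = tau_motor * N * eta
= 0.15 * 63 * 0.84 = 7.938 Nm
alpha = tau_out / I = 7.938 / 2.7
= 2.94 rad/s^2


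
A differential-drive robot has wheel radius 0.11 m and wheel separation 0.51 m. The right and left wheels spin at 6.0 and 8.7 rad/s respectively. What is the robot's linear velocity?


vR = r*wR = 0.11*6.0 = 0.66 m/s
vL = r*wL = 0.11*8.7 = 0.957 m/s
v = (vR+vL)/2 = 0.8085 m/s
omega = (vR-vL)/L = -0.5824 rad/s
linear velocity = 0.8085 m/s


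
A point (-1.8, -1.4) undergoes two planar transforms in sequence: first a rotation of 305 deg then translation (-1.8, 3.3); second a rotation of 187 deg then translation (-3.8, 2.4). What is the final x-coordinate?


After transform 1:
x1 = cos(305)*-1.8 - sin(305)*-1.4 + -1.8 = -3.9793
y1 = sin(305)*-1.8 + cos(305)*-1.4 + 3.3 = 3.9715
After transform 2:
x2 = cos(187)*-3.9793 - sin(187)*3.9715 + -3.8
= 0.6336


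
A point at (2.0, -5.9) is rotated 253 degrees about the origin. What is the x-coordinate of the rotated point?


x' = x*cos(theta) - y*sin(theta)
cos(253 deg) = -0.2924, sin(253 deg) = -0.9563
x' = 2.0 * -0.2924 - -5.9 * -0.9563
= -0.5847 - 5.6422
= -6.2269


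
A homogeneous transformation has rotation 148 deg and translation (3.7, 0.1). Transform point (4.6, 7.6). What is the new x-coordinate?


x' = cos(theta)*px - sin(theta)*py + tx
= -0.848*4.6 - 0.5299*7.6 + 3.7
= -4.2284


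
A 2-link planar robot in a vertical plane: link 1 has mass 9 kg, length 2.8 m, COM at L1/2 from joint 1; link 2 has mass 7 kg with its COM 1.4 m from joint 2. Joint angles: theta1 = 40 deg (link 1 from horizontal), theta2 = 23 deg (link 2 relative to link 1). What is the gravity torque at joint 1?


Horizontal distance from joint 1 to link-1 COM:
  x_c1 = (L1/2)*cos(t1) = 1.4 * 0.766 = 1.0725 m
Horizontal distance from joint 1 to link-2 COM:
  x_c2 = L1*cos(t1) + Lc2*cos(t1+t2)
       = 2.8*0.766 + 1.4*0.454 = 2.7805 m
tau1 = m1*g*x_c1 + m2*g*x_c2
     = 9*9.81*1.0725 + 7*9.81*2.7805
     = 94.6877 + 190.9377
     = 285.6254 Nm


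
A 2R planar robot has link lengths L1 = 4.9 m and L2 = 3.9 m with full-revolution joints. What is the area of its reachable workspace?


r_max = L1 + L2 = 8.8 m
r_min = |L1 - L2| = 1.0 m
Area = pi*(r_max^2 - r_min^2)
= pi*(77.44 - 1.0)
= pi * 76.44
= 240.1433 m^2


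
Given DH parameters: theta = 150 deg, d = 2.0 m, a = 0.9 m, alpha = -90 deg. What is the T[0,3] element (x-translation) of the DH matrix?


T[0,3] = a * cos(theta)
= 0.9 * cos(150 deg)
= 0.9 * -0.866
= -0.7794


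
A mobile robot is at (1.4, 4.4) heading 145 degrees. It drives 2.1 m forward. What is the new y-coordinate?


y_new = y0 + d*sin(theta)
= 4.4 + 2.1*sin(145)
= 4.4 + 1.2045
= 5.6045


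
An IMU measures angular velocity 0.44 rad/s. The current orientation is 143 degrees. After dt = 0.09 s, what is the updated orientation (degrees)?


delta_theta = w * dt = 0.44 * 0.09 = 0.0396 rad
= 2.2689 deg
theta_new = 143 + 2.2689 = 145.2689 deg


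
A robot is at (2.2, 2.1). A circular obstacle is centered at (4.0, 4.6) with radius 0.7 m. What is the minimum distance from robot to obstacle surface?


center_dist = sqrt((2.2-4.0)^2 + (2.1-4.6)^2)
= sqrt(3.24 + 6.25)
= 3.0806
min_dist = center_dist - radius = 3.0806 - 0.7 = 2.3806 m


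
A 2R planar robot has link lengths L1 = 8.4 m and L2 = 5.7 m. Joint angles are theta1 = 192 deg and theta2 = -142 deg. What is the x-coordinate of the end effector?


Convert angles to radians: theta1 = 3.351, theta2 = -2.4784
x = L1*cos(theta1) + L2*cos(theta1+theta2)
x = -8.2164 + 3.6639
x = -4.5526


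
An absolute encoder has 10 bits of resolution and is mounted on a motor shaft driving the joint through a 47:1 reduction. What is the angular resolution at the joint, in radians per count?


counts = 2^10 = 1024
effective counts at joint = 1024 * 47 = 48128
resolution = 2*pi / 48128
= 1.3055e-04 rad/count


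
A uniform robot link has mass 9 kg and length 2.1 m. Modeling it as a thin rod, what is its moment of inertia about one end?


I = (1/3) * m * L^2
= (1/3) * 9 * 2.1^2
= 0.333333 * 9 * 4.41
= 13.23 kg*m^2


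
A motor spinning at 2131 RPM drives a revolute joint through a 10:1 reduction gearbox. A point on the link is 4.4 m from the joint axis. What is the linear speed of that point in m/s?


omega_motor = 2131 * 2*pi/60 = 223.1578 rad/s
omega_joint = omega_motor / 10 = 22.3158 rad/s
v = omega_joint * r = 22.3158 * 4.4
= 98.1894 m/s


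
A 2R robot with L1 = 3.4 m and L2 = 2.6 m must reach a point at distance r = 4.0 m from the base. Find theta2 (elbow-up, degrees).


cos(theta2) = (r^2 - L1^2 - L2^2) / (2*L1*L2)
cos(theta2) = (16.0 - 11.56 - 6.76) / 17.68
cos(theta2) = -0.131222
theta2 = 97.5402 degrees


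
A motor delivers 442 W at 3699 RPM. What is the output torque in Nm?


omega = 3699 * 2*pi/60 = 387.3584 rad/s
tau = P / omega = 442 / 387.3584
= 1.1411 Nm


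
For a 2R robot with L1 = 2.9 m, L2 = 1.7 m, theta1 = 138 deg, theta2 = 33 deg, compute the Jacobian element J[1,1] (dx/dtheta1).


J[1,1] = -L1*sin(t1) - L2*sin(t1+t2)
= -2.9*sin(138) - 1.7*sin(171)
= -2.2064


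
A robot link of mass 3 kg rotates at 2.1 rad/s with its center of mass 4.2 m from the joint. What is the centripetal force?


F = m * omega^2 * r
= 3 * 2.1^2 * 4.2
= 3 * 4.41 * 4.2
= 55.566 N


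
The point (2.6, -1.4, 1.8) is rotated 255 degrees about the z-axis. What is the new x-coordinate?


Rotation about z-axis: x' = x*cos(theta) - y*sin(theta)
= 2.6 * -0.2588 - -1.4 * -0.9659
= -2.0252


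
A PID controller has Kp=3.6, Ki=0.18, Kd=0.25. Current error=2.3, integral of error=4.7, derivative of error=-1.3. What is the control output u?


u = Kp*e + Ki*int(e) + Kd*de/dt
= 3.6*2.3 + 0.18*4.7 + 0.25*(-1.3)
= 8.28 + 0.846 + -0.325
= 8.801


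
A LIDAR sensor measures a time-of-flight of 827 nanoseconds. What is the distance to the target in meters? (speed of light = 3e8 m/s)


tof = 827 ns = 8.27e-07 s
dist = c * tof / 2
= 3e8 * 8.27e-07 / 2
= 124.05 m


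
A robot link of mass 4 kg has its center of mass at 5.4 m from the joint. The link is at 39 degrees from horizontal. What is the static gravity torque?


tau = m*g*L*cos(angle)
= 4 * 9.81 * 5.4 * cos(39 deg)
= 4 * 9.81 * 5.4 * 0.7771
= 164.6741 Nm


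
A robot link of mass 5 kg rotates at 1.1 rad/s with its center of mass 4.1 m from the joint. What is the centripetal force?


F = m * omega^2 * r
= 5 * 1.1^2 * 4.1
= 5 * 1.21 * 4.1
= 24.805 N


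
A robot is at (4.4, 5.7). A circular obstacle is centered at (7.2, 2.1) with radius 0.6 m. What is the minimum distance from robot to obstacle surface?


center_dist = sqrt((4.4-7.2)^2 + (5.7-2.1)^2)
= sqrt(7.84 + 12.96)
= 4.5607
min_dist = center_dist - radius = 4.5607 - 0.6 = 3.9607 m


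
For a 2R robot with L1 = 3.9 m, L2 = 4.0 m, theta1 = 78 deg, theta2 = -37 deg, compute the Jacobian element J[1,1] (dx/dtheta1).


J[1,1] = -L1*sin(t1) - L2*sin(t1+t2)
= -3.9*sin(78) - 4.0*sin(41)
= -6.439


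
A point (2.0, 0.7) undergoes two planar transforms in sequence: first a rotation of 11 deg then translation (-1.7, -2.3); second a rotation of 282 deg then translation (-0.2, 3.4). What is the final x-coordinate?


After transform 1:
x1 = cos(11)*2.0 - sin(11)*0.7 + -1.7 = 0.1297
y1 = sin(11)*2.0 + cos(11)*0.7 + -2.3 = -1.2312
After transform 2:
x2 = cos(282)*0.1297 - sin(282)*-1.2312 + -0.2
= -1.3774


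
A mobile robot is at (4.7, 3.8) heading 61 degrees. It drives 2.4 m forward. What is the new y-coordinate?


y_new = y0 + d*sin(theta)
= 3.8 + 2.4*sin(61)
= 3.8 + 2.0991
= 5.8991


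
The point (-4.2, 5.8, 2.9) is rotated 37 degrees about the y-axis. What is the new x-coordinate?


Rotation about y-axis: x' = x*cos(theta) + z*sin(theta)
= -4.2 * 0.7986 + 2.9 * 0.6018
= -1.609


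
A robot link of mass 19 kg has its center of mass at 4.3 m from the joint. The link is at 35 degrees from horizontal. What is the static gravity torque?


tau = m*g*L*cos(angle)
= 19 * 9.81 * 4.3 * cos(35 deg)
= 19 * 9.81 * 4.3 * 0.8192
= 656.5315 Nm


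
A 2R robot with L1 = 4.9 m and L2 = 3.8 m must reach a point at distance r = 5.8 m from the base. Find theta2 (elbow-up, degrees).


cos(theta2) = (r^2 - L1^2 - L2^2) / (2*L1*L2)
cos(theta2) = (33.64 - 24.01 - 14.44) / 37.24
cos(theta2) = -0.129162
theta2 = 97.4212 degrees


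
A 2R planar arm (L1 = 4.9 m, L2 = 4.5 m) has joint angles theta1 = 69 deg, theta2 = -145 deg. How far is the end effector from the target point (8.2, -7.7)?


End effector via forward kinematics:
x = L1*cos(t1) + L2*cos(t1+t2) = 2.8447
y = L1*sin(t1) + L2*sin(t1+t2) = 0.2082
Distance to target:
d = sqrt((8.2 - 2.8447)^2 + (-7.7 - 0.2082)^2)
= sqrt(28.6798 + 62.5398)
= 9.5509 m
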